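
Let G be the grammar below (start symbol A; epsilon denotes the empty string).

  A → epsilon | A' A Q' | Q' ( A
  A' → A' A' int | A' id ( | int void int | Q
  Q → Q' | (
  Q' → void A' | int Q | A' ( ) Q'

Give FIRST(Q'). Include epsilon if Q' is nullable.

Q' → void A' contributes {void}.
Q' → int Q contributes {int}.
From Q' → A' ( ) Q': add FIRST(A') = { (, int, void }.
Union: FIRST(Q') = { (, int, void }.

{ (, int, void }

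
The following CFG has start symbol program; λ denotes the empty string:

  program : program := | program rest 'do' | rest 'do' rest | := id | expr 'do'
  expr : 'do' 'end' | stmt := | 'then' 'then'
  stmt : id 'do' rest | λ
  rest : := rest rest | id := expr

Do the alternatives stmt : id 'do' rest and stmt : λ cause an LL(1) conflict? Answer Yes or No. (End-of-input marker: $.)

FIRST(id 'do' rest) = { id } and FIRST(λ) = { λ }.
The second is nullable but FOLLOW(stmt) = { := } is disjoint from FIRST of the first.

No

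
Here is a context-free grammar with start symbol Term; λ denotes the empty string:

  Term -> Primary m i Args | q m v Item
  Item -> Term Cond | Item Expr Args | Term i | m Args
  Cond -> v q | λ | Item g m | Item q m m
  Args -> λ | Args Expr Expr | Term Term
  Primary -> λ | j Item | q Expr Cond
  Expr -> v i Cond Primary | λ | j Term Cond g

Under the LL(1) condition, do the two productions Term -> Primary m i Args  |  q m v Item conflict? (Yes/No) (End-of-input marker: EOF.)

Yes

FIRST(Primary m i Args) = { j, m, q } and FIRST(q m v Item) = { q }.
Both contain q, so the two alternatives are not disjoint — LL(1) conflict.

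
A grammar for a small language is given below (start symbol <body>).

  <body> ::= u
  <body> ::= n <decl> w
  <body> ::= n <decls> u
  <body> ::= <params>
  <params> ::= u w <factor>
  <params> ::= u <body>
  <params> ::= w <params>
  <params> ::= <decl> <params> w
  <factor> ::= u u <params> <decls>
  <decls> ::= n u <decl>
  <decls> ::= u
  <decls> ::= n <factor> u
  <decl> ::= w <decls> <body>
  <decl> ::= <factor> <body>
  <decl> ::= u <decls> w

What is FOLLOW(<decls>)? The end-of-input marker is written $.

In <body> ::= n <decls> u: add FIRST(u) = { u }.
In <factor> ::= u u <params> <decls>: <decls> is at the end, add FOLLOW(<factor>) = { $, n, u, w }.
In <decl> ::= w <decls> <body>: add FIRST(<body>) = { n, u, w }.
In <decl> ::= u <decls> w: add FIRST(w) = { w }.
Union: FOLLOW(<decls>) = { $, n, u, w }.

{ $, n, u, w }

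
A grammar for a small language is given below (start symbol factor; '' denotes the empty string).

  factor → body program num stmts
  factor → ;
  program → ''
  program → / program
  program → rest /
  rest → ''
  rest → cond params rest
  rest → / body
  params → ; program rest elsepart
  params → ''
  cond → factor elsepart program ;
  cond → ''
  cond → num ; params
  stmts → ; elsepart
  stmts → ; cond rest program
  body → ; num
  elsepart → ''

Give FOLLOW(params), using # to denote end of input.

In rest → cond params rest: add FIRST(rest)\{''} = { /, ;, num }.
  Since rest is nullable, also add FOLLOW(rest) = { #, /, ;, num }.
In cond → num ; params: params is at the end, add FOLLOW(cond) = { #, /, ;, num }.
Union: FOLLOW(params) = { #, /, ;, num }.

{ #, /, ;, num }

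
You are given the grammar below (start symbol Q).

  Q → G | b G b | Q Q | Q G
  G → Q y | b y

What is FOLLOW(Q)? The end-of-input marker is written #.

Q is the start symbol, so # ∈ FOLLOW(Q).
In Q → Q Q: add FIRST(Q) = { b }.
In Q → Q Q: Q is at the end, add FOLLOW(Q) = { #, b, y }.
In Q → Q G: add FIRST(G) = { b }.
In G → Q y: add FIRST(y) = { y }.
Union: FOLLOW(Q) = { #, b, y }.

{ #, b, y }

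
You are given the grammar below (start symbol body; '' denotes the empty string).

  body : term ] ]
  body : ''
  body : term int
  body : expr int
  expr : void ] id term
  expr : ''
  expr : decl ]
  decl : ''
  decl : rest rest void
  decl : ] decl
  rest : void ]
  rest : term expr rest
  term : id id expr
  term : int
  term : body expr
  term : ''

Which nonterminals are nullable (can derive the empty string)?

Directly nullable (have an ''-production): body, expr, decl, term.
No other nonterminal has a production whose RHS symbols are all nullable.

{ body, decl, expr, term }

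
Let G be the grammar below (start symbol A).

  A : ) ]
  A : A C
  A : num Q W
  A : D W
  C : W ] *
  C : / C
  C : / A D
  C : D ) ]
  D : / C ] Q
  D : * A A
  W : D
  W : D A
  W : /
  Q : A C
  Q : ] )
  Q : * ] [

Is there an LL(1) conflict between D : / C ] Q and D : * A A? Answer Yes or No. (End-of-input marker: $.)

FIRST(/ C ] Q) = { / } and FIRST(* A A) = { * }.
The FIRST sets are disjoint and neither alternative is nullable — no conflict.

No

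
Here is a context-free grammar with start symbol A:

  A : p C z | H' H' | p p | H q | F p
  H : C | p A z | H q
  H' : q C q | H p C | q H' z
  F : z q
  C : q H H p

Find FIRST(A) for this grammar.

A : p C z contributes {p}.
From A : H' H': add FIRST(H') = { p, q }.
A : p p contributes {p}.
From A : H q: add FIRST(H) = { p, q }.
From A : F p: add FIRST(F) = { z }.
Union: FIRST(A) = { p, q, z }.

{ p, q, z }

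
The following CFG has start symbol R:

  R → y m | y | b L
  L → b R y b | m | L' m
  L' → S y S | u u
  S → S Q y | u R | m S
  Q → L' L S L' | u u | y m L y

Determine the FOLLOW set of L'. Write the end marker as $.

{ b, m, u, y }

In L → L' m: add FIRST(m) = { m }.
In Q → L' L S L': add FIRST(L S L') = { b, m, u }.
In Q → L' L S L': L' is at the end, add FOLLOW(Q) = { y }.
Union: FOLLOW(L') = { b, m, u, y }.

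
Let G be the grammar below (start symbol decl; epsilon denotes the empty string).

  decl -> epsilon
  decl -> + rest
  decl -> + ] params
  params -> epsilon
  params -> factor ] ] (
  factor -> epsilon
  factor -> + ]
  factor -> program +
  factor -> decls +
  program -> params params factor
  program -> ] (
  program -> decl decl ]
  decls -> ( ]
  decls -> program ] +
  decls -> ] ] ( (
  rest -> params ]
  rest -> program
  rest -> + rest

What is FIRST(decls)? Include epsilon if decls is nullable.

{ (, +, ] }

decls -> ( ] contributes {(}.
From decls -> program ] +: program nullable, take FIRST(program) ∪ {]} = { (, +, ] }.
decls -> ] ] ( ( contributes {]}.
Union: FIRST(decls) = { (, +, ] }.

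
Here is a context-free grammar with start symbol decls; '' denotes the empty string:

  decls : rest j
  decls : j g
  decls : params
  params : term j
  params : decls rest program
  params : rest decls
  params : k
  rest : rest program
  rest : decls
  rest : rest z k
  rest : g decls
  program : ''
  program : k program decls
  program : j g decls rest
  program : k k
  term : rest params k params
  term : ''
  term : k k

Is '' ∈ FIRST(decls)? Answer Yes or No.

Nullable nonterminals: program, term.
No production of decls has an RHS whose symbols are all nullable, so decls is not nullable.

No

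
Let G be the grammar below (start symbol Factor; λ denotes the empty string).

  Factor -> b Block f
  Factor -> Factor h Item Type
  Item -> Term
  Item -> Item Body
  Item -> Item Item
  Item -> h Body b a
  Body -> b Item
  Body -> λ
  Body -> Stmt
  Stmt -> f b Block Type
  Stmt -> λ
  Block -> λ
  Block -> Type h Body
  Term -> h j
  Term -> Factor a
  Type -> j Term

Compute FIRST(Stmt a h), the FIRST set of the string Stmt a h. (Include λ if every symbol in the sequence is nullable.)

{ a, f }

Add FIRST(Stmt)\{λ} = { f }; Stmt is nullable, continue.
a is a terminal; add {a} and stop.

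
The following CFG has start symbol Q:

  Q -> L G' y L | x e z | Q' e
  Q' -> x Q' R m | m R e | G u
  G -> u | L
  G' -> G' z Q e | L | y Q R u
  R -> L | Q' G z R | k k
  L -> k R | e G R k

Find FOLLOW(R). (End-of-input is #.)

In Q' -> x Q' R m: add FIRST(m) = { m }.
In Q' -> m R e: add FIRST(e) = { e }.
In G' -> y Q R u: add FIRST(u) = { u }.
In R -> Q' G z R: R is at the end, add FOLLOW(R) = { #, e, k, m, u, x, y, z }.
In L -> k R: R is at the end, add FOLLOW(L) = { #, e, k, m, u, x, y, z }.
In L -> e G R k: add FIRST(k) = { k }.
Union: FOLLOW(R) = { #, e, k, m, u, x, y, z }.

{ #, e, k, m, u, x, y, z }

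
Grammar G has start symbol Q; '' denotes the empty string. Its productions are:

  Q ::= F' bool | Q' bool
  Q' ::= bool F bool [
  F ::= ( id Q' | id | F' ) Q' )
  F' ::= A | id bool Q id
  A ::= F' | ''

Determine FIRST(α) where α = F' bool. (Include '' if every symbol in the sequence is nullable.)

{ bool, id }

Add FIRST(F')\{''} = { id }; F' is nullable, continue.
bool is a terminal; add {bool} and stop.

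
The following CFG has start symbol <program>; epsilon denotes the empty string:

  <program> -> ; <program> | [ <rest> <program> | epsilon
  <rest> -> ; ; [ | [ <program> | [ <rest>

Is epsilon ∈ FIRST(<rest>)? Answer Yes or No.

Nullable nonterminals: <program>.
No production of <rest> has an RHS whose symbols are all nullable, so <rest> is not nullable.

No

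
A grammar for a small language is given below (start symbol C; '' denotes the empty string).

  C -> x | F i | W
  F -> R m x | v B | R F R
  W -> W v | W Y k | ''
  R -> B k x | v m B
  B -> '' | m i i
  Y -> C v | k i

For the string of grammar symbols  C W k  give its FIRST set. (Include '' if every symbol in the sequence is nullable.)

{ k, m, v, x }

Add FIRST(C)\{''} = { k, m, v, x }; C is nullable, continue.
Add FIRST(W)\{''} = { k, m, v, x }; W is nullable, continue.
k is a terminal; add {k} and stop.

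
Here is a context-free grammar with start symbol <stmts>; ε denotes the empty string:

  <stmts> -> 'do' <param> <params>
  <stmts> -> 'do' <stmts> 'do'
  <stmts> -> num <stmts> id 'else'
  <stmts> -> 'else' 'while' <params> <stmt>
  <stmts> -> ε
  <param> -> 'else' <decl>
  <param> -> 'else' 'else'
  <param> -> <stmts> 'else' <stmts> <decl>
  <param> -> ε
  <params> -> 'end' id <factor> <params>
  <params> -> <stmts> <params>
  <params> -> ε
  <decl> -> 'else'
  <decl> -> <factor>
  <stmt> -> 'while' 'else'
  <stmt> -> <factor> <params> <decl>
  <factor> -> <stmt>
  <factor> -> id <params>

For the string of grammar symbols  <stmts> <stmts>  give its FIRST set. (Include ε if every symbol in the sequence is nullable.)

Add FIRST(<stmts>)\{ε} = { 'do', 'else', num }; <stmts> is nullable, continue.
Add FIRST(<stmts>)\{ε} = { 'do', 'else', num }; <stmts> is nullable, continue.
Every symbol is nullable, so include ε.

{ 'do', 'else', num, ε }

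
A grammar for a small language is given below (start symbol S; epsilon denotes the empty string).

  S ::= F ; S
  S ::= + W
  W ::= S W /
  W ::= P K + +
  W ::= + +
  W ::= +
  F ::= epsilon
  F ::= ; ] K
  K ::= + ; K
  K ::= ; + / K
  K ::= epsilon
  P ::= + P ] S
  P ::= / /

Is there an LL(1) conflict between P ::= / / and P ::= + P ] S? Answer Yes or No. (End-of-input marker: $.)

No

FIRST(/ /) = { / } and FIRST(+ P ] S) = { + }.
The FIRST sets are disjoint and neither alternative is nullable — no conflict.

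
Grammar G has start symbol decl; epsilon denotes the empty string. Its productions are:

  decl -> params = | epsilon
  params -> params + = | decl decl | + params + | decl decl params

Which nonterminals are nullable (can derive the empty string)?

Directly nullable (have an epsilon-production): decl.
params -> decl decl with every symbol nullable, so params is nullable.

{ decl, params }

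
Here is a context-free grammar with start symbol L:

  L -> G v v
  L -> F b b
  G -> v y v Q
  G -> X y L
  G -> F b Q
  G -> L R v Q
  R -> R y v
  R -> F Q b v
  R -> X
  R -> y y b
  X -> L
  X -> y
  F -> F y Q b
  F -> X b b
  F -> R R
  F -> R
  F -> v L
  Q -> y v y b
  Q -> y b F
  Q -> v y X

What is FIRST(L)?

From L -> G v v: add FIRST(G) = { v, y }.
From L -> F b b: add FIRST(F) = { v, y }.
Union: FIRST(L) = { v, y }.

{ v, y }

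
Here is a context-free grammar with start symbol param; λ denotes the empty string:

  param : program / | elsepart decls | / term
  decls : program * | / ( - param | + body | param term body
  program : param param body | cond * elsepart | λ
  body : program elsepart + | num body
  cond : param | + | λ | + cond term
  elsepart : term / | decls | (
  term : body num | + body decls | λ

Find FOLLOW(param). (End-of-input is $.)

param is the start symbol, so $ ∈ FOLLOW(param).
In decls : / ( - param: param is at the end, add FOLLOW(decls) = { $, (, *, +, /, num }.
In decls : param term body: add FIRST(term body) = { (, *, +, /, num }.
In program : param param body: add FIRST(param body) = { (, *, +, /, num }.
In program : param param body: add FIRST(body) = { (, *, +, /, num }.
In cond : param: param is at the end, add FOLLOW(cond) = { (, *, +, /, num }.
Union: FOLLOW(param) = { $, (, *, +, /, num }.

{ $, (, *, +, /, num }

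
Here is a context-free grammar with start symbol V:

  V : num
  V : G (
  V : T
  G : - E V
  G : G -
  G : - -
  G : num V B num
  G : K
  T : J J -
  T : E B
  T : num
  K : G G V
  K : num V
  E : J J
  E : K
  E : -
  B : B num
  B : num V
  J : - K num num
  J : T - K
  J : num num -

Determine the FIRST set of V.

{ -, num }

V : num contributes {num}.
From V : G (: add FIRST(G) = { -, num }.
From V : T: add FIRST(T) = { -, num }.
Union: FIRST(V) = { -, num }.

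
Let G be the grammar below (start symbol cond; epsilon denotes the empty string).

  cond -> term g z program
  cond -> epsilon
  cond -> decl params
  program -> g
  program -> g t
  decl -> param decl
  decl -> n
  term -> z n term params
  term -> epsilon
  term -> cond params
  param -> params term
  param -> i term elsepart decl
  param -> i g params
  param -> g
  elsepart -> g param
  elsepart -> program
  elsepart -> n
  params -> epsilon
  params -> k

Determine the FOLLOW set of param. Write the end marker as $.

In decl -> param decl: add FIRST(decl) = { g, i, k, n, z }.
In elsepart -> g param: param is at the end, add FOLLOW(elsepart) = { g, i, k, n, z }.
Union: FOLLOW(param) = { g, i, k, n, z }.

{ g, i, k, n, z }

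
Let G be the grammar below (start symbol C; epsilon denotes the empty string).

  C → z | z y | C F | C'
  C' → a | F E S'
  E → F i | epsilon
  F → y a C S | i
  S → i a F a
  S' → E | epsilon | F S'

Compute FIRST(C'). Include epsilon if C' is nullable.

C' → a contributes {a}.
From C' → F E S': add FIRST(F) = { i, y }.
Union: FIRST(C') = { a, i, y }.

{ a, i, y }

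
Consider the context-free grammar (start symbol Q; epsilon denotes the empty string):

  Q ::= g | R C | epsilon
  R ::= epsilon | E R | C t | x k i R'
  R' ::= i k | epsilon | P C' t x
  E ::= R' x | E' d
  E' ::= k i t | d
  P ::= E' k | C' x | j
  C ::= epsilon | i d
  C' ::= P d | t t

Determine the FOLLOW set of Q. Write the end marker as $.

{ $ }

Q is the start symbol, so $ ∈ FOLLOW(Q).
Union: FOLLOW(Q) = { $ }.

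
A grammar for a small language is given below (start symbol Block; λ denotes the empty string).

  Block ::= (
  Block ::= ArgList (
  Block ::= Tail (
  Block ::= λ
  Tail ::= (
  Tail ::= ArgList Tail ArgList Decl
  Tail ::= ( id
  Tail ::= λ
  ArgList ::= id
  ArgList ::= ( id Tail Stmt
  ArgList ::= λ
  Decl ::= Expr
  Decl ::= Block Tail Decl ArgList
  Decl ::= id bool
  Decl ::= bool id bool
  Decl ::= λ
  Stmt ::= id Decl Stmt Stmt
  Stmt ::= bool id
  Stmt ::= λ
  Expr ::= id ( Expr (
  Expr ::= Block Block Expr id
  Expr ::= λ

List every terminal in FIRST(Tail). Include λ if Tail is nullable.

Tail ::= ( contributes {(}.
From Tail ::= ArgList Tail ArgList Decl: ArgList, Tail, ArgList, Decl nullable, take FIRST(ArgList) ∪ FIRST(Tail) ∪ FIRST(ArgList) ∪ FIRST(Decl) = { (, bool, id }; also λ since the whole RHS is nullable.
Tail ::= ( id contributes {(}.
Tail ::= λ contributes λ.
Union: FIRST(Tail) = { (, bool, id, λ }.

{ (, bool, id, λ }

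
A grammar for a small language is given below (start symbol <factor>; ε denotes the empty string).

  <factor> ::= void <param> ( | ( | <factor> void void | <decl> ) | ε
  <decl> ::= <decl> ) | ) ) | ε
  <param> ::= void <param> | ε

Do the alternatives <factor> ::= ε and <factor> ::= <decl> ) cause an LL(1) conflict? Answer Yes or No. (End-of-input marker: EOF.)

FIRST(ε) = { ε } and FIRST(<decl> )) = { ) }.
The first is nullable but FOLLOW(<factor>) = { EOF, void } is disjoint from FIRST of the second.

No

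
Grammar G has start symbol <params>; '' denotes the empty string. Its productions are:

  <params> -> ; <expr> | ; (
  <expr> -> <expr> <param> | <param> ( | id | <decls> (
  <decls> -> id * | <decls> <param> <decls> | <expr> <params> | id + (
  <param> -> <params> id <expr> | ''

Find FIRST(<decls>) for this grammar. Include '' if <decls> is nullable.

{ (, ;, id }

<decls> -> id * contributes {id}.
From <decls> -> <decls> <param> <decls>: add FIRST(<decls>) = { (, ;, id }.
From <decls> -> <expr> <params>: add FIRST(<expr>) = { (, ;, id }.
<decls> -> id + ( contributes {id}.
Union: FIRST(<decls>) = { (, ;, id }.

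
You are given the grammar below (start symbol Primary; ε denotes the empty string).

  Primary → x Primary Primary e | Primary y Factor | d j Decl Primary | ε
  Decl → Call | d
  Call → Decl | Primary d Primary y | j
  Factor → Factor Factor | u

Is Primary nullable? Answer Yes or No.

Primary has an ε-production, so Primary ⇒ ε.

Yes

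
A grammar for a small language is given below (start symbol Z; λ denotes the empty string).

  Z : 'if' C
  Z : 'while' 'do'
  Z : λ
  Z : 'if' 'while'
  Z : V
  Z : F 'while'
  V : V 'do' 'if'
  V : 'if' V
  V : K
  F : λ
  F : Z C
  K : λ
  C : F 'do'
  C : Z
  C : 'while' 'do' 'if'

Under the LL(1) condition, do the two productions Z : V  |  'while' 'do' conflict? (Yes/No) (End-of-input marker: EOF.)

Yes

FIRST(V) = { 'do', 'if', λ } and FIRST('while' 'do') = { 'while' }.
The first alternative is nullable and FOLLOW(Z) = { EOF, 'do', 'if', 'while' } shares 'while' with FIRST of the second — conflict.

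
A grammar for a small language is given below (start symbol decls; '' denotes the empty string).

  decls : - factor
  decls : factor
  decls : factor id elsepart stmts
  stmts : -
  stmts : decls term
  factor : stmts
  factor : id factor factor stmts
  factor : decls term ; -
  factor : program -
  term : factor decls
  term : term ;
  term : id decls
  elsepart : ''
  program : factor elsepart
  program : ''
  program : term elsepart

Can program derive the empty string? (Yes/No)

Yes

program has an ''-production, so program ⇒ ''.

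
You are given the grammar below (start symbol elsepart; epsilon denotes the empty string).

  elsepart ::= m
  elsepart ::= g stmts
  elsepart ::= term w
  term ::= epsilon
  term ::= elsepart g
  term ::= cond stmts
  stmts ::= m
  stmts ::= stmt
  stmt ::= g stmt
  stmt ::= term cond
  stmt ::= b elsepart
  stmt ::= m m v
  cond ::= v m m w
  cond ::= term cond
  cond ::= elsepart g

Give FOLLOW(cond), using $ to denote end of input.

In term ::= cond stmts: add FIRST(stmts) = { b, g, m, v, w }.
In stmt ::= term cond: cond is at the end, add FOLLOW(stmt) = { $, g, m, v, w }.
In cond ::= term cond: cond is at the end, add FOLLOW(cond) = { $, b, g, m, v, w }.
Union: FOLLOW(cond) = { $, b, g, m, v, w }.

{ $, b, g, m, v, w }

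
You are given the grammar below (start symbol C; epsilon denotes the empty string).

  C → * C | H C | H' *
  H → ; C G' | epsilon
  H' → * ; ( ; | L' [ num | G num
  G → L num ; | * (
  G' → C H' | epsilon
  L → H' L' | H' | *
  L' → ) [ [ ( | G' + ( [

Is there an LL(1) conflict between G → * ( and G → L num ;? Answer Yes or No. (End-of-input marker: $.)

FIRST(* () = { * } and FIRST(L num ;) = { ), *, +, ; }.
Both contain *, so the two alternatives are not disjoint — LL(1) conflict.

Yes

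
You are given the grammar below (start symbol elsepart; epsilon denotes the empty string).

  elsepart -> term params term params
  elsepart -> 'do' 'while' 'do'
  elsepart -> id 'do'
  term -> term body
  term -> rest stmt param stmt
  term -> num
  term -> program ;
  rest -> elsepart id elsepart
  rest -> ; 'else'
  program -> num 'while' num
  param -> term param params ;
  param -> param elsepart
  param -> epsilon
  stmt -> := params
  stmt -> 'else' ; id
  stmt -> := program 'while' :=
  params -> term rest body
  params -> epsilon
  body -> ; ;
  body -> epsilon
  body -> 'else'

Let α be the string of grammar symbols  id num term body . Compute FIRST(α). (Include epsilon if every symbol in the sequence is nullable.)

{ id }

id is a terminal; add {id} and stop.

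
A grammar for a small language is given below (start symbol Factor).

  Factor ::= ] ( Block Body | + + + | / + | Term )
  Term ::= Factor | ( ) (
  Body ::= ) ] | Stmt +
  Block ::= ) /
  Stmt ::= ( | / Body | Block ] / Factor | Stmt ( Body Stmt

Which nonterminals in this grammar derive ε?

No nonterminal has an empty production or an RHS whose symbols are all nullable.

{ } (none)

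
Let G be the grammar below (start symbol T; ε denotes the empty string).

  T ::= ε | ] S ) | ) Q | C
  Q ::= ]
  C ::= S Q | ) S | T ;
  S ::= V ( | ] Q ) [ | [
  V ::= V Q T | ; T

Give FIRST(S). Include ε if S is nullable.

{ ;, [, ] }

From S ::= V (: add FIRST(V) = { ; }.
S ::= ] Q ) [ contributes {]}.
S ::= [ contributes {[}.
Union: FIRST(S) = { ;, [, ] }.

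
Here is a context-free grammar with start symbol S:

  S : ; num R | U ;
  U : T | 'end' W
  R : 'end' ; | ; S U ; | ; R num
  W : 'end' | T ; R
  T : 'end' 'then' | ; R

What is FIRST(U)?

{ 'end', ; }

From U : T: add FIRST(T) = { 'end', ; }.
U : 'end' W contributes {'end'}.
Union: FIRST(U) = { 'end', ; }.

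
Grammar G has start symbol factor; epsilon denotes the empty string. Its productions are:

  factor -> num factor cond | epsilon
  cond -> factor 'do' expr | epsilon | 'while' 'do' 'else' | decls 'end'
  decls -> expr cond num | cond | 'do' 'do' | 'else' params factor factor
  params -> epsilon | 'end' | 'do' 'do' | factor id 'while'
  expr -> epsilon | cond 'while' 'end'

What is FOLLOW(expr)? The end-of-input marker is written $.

In cond -> factor 'do' expr: expr is at the end, add FOLLOW(cond) = { $, 'do', 'else', 'end', 'while', id, num }.
In decls -> expr cond num: add FIRST(cond num) = { 'do', 'else', 'end', 'while', num }.
Union: FOLLOW(expr) = { $, 'do', 'else', 'end', 'while', id, num }.

{ $, 'do', 'else', 'end', 'while', id, num }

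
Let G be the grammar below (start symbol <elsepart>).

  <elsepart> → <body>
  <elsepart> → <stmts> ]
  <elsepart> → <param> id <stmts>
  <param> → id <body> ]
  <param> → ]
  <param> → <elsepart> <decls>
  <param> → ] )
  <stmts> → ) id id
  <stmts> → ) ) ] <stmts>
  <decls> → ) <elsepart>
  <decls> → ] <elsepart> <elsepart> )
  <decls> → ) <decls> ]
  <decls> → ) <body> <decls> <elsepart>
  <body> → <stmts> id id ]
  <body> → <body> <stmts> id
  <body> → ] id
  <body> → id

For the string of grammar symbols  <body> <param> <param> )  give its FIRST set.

Add FIRST(<body>) = { ), ], id }; <body> is not nullable, stop.

{ ), ], id }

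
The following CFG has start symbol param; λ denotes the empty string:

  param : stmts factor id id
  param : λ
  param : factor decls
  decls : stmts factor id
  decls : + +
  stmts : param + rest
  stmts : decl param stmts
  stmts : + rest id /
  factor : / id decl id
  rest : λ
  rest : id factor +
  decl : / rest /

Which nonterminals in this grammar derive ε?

{ param, rest }

Directly nullable (have an λ-production): param, rest.
No other nonterminal has a production whose RHS symbols are all nullable.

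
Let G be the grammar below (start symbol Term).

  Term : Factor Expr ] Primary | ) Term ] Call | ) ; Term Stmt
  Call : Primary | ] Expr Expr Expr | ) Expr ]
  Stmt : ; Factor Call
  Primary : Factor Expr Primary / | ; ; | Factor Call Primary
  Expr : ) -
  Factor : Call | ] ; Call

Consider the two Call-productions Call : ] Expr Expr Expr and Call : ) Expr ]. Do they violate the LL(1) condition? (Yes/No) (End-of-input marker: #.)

FIRST(] Expr Expr Expr) = { ] } and FIRST() Expr ]) = { ) }.
The FIRST sets are disjoint and neither alternative is nullable — no conflict.

No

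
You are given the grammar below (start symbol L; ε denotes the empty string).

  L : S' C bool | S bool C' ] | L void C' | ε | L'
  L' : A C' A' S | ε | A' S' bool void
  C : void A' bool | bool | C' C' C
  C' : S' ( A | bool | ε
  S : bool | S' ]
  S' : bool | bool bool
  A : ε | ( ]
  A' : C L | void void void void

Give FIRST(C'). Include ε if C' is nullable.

{ bool, ε }

From C' : S' ( A: add FIRST(S') = { bool }.
C' : bool contributes {bool}.
C' : ε contributes ε.
Union: FIRST(C') = { bool, ε }.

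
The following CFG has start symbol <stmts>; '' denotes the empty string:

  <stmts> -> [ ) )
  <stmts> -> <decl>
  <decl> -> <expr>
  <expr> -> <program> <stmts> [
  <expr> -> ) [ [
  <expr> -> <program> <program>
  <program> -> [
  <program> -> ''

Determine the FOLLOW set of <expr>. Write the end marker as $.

{ $, [ }

In <decl> -> <expr>: <expr> is at the end, add FOLLOW(<decl>) = { $, [ }.
Union: FOLLOW(<expr>) = { $, [ }.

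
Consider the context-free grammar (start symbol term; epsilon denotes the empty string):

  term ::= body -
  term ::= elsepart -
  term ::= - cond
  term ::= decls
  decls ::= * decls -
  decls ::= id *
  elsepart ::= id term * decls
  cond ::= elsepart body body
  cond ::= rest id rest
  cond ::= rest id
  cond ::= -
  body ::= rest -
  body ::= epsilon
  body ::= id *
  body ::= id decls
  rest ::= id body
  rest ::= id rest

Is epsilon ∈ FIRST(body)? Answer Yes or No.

body has an epsilon-production, so body ⇒ epsilon.

Yes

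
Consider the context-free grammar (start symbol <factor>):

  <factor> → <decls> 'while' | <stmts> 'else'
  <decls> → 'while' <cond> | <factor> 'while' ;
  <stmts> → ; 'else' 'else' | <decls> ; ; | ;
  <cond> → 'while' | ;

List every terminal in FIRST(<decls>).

<decls> → 'while' <cond> contributes {'while'}.
From <decls> → <factor> 'while' ;: add FIRST(<factor>) = { 'while', ; }.
Union: FIRST(<decls>) = { 'while', ; }.

{ 'while', ; }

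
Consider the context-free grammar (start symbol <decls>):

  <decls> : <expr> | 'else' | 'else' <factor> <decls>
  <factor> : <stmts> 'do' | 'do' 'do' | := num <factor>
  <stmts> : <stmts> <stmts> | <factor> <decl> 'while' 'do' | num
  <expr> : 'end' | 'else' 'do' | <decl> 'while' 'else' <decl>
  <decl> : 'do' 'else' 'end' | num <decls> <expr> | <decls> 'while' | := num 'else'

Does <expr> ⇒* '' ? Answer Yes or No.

No

No nonterminal in this grammar is nullable.
No production of <expr> has an RHS whose symbols are all nullable, so <expr> is not nullable.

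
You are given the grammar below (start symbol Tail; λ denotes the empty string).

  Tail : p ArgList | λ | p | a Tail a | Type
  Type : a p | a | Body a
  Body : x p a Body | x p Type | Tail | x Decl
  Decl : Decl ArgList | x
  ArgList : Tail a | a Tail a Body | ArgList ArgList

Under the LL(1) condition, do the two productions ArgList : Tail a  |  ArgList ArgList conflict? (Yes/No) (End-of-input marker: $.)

FIRST(Tail a) = { a, p, x } and FIRST(ArgList ArgList) = { a, p, x }.
Both contain a, so the two alternatives are not disjoint — LL(1) conflict.

Yes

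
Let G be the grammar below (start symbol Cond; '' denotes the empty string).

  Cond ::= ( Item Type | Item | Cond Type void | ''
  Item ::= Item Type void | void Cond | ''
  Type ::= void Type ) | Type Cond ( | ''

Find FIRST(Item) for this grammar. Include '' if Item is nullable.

From Item ::= Item Type void: Item, Type nullable, take FIRST(Item) ∪ FIRST(Type) ∪ {void} = { (, void }.
Item ::= void Cond contributes {void}.
Item ::= '' contributes ''.
Union: FIRST(Item) = { (, void, '' }.

{ (, void, '' }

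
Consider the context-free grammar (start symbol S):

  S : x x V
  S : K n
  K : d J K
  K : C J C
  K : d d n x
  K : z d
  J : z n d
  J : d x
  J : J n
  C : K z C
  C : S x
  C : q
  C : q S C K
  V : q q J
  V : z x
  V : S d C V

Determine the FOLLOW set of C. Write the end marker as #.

In K : C J C: add FIRST(J C) = { d, z }.
In K : C J C: C is at the end, add FOLLOW(K) = { d, n, q, x, z }.
In C : K z C: C is at the end, add FOLLOW(C) = { d, n, q, x, z }.
In C : q S C K: add FIRST(K) = { d, q, x, z }.
In V : S d C V: add FIRST(V) = { d, q, x, z }.
Union: FOLLOW(C) = { d, n, q, x, z }.

{ d, n, q, x, z }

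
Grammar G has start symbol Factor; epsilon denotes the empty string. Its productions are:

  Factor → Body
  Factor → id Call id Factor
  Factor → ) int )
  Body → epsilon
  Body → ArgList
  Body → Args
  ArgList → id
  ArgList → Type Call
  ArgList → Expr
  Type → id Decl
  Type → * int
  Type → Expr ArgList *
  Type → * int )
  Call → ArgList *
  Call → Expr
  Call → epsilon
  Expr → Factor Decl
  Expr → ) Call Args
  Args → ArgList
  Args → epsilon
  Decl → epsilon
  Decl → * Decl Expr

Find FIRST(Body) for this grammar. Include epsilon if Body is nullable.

Body → epsilon contributes epsilon.
From Body → ArgList: add FIRST(ArgList) = { ), *, id, epsilon } (including epsilon since ArgList is nullable).
From Body → Args: add FIRST(Args) = { ), *, id, epsilon } (including epsilon since Args is nullable).
Union: FIRST(Body) = { ), *, id, epsilon }.

{ ), *, id, epsilon }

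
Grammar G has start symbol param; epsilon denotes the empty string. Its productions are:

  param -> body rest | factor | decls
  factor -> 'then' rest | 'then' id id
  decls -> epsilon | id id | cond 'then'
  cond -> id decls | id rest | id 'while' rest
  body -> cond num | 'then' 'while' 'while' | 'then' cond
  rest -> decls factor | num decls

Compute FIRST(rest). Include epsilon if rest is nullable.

{ 'then', id, num }

From rest -> decls factor: decls nullable, take FIRST(decls) ∪ FIRST(factor) = { 'then', id }.
rest -> num decls contributes {num}.
Union: FIRST(rest) = { 'then', id, num }.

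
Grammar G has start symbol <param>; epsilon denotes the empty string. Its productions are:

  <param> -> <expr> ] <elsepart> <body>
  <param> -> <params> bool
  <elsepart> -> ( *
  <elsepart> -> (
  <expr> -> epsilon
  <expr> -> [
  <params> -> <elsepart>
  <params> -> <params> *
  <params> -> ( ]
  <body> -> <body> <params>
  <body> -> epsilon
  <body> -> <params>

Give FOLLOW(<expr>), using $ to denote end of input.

{ ] }

In <param> -> <expr> ] <elsepart> <body>: add FIRST(] <elsepart> <body>) = { ] }.
Union: FOLLOW(<expr>) = { ] }.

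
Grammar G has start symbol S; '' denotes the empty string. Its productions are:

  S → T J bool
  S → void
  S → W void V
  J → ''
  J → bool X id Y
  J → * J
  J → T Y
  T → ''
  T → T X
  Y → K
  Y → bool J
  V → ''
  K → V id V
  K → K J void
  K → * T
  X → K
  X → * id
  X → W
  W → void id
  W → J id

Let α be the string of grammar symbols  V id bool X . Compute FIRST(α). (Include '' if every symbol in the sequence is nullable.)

{ id }

Add FIRST(V)\{''} = {  }; V is nullable, continue.
id is a terminal; add {id} and stop.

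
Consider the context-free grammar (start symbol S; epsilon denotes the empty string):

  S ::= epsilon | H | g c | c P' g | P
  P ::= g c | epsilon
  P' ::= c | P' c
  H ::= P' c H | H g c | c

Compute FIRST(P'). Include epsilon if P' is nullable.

P' ::= c contributes {c}.
From P' ::= P' c: add FIRST(P') = { c }.
Union: FIRST(P') = { c }.

{ c }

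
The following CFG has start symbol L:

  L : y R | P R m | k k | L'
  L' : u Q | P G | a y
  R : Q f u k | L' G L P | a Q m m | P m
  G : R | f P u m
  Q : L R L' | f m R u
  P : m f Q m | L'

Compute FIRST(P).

{ a, m, u }

P : m f Q m contributes {m}.
From P : L': add FIRST(L') = { a, m, u }.
Union: FIRST(P) = { a, m, u }.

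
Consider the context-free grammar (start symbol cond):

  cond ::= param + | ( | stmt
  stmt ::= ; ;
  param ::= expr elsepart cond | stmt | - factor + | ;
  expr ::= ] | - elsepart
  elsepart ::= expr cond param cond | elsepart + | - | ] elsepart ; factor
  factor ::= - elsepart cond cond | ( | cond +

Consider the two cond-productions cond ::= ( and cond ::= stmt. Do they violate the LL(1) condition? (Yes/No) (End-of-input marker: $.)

FIRST(() = { ( } and FIRST(stmt) = { ; }.
The FIRST sets are disjoint and neither alternative is nullable — no conflict.

No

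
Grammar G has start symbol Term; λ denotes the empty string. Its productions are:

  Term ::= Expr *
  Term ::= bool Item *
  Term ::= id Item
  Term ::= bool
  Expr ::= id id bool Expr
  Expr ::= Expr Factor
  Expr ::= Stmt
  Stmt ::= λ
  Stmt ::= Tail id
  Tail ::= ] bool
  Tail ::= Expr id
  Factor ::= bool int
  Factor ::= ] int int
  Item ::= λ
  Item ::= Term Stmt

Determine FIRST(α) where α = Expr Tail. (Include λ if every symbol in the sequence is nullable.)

{ ], bool, id }

Add FIRST(Expr)\{λ} = { ], bool, id }; Expr is nullable, continue.
Add FIRST(Tail) = { ], bool, id }; Tail is not nullable, stop.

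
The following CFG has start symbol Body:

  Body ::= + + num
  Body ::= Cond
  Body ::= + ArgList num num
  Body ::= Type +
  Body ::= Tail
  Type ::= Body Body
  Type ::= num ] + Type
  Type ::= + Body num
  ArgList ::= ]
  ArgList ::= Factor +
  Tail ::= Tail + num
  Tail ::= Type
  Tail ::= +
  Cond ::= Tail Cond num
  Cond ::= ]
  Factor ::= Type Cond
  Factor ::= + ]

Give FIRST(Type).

{ +, ], num }

From Type ::= Body Body: add FIRST(Body) = { +, ], num }.
Type ::= num ] + Type contributes {num}.
Type ::= + Body num contributes {+}.
Union: FIRST(Type) = { +, ], num }.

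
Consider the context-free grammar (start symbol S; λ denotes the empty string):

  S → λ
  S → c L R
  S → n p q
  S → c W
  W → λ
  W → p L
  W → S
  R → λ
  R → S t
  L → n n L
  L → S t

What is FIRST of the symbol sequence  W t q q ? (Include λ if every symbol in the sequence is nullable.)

Add FIRST(W)\{λ} = { c, n, p }; W is nullable, continue.
t is a terminal; add {t} and stop.

{ c, n, p, t }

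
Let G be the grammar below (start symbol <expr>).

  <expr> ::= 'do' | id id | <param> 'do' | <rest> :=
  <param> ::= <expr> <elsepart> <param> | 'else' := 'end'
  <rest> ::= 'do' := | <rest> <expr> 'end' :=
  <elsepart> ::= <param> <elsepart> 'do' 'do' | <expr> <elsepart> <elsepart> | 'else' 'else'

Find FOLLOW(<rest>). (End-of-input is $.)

{ 'do', 'else', :=, id }

In <expr> ::= <rest> :=: add FIRST(:=) = { := }.
In <rest> ::= <rest> <expr> 'end' :=: add FIRST(<expr> 'end' :=) = { 'do', 'else', id }.
Union: FOLLOW(<rest>) = { 'do', 'else', :=, id }.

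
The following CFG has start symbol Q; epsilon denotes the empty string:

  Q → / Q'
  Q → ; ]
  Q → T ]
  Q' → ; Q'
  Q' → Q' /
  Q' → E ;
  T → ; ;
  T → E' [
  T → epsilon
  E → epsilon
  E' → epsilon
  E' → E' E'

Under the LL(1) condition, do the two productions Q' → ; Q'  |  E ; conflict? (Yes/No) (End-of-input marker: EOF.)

Yes

FIRST(; Q') = { ; } and FIRST(E ;) = { ; }.
Both contain ;, so the two alternatives are not disjoint — LL(1) conflict.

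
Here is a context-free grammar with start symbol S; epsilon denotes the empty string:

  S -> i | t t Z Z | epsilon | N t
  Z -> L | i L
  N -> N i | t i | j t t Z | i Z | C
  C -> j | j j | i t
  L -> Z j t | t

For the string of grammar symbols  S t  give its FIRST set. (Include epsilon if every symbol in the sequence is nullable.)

Add FIRST(S)\{epsilon} = { i, j, t }; S is nullable, continue.
t is a terminal; add {t} and stop.

{ i, j, t }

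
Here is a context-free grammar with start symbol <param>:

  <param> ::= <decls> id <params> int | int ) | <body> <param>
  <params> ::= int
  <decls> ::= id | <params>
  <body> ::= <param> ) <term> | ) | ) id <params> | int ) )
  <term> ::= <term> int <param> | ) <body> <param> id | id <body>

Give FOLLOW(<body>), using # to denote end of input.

{ ), id, int }

In <param> ::= <body> <param>: add FIRST(<param>) = { ), id, int }.
In <term> ::= ) <body> <param> id: add FIRST(<param> id) = { ), id, int }.
In <term> ::= id <body>: <body> is at the end, add FOLLOW(<term>) = { ), id, int }.
Union: FOLLOW(<body>) = { ), id, int }.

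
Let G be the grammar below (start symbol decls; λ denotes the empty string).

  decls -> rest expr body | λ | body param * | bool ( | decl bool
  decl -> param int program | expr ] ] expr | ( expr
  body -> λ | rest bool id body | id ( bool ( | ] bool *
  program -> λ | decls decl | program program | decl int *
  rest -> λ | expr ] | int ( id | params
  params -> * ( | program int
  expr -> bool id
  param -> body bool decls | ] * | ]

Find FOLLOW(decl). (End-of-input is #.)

{ (, *, ], bool, id, int }

In decls -> decl bool: add FIRST(bool) = { bool }.
In program -> decls decl: decl is at the end, add FOLLOW(program) = { (, *, ], bool, id, int }.
In program -> decl int *: add FIRST(int *) = { int }.
Union: FOLLOW(decl) = { (, *, ], bool, id, int }.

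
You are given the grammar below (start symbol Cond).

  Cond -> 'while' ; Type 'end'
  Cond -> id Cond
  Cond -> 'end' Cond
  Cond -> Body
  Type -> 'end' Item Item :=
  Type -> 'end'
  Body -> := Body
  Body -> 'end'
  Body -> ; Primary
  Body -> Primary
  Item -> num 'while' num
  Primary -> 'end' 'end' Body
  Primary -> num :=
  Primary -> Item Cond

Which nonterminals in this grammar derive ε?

No nonterminal has an empty production or an RHS whose symbols are all nullable.

{ } (none)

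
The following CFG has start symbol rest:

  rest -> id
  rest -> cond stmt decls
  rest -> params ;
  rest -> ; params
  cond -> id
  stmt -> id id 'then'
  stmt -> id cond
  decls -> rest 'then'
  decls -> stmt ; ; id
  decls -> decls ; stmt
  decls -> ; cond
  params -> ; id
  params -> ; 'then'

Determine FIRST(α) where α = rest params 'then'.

{ ;, id }

Add FIRST(rest) = { ;, id }; rest is not nullable, stop.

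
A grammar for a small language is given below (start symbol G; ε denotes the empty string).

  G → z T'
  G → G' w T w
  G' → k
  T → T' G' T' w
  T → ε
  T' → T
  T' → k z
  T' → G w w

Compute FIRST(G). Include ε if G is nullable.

G → z T' contributes {z}.
From G → G' w T w: add FIRST(G') = { k }.
Union: FIRST(G) = { k, z }.

{ k, z }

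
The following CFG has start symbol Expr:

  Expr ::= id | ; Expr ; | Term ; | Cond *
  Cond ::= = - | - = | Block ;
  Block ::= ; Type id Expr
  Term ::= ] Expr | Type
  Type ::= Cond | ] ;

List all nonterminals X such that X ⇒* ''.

No nonterminal has an empty production or an RHS whose symbols are all nullable.

{ } (none)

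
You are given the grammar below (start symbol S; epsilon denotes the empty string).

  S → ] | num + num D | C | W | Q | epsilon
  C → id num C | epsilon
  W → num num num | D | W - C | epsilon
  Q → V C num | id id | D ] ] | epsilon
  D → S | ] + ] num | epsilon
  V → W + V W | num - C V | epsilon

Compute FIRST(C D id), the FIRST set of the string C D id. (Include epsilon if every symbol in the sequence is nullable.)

Add FIRST(C)\{epsilon} = { id }; C is nullable, continue.
Add FIRST(D)\{epsilon} = { +, -, ], id, num }; D is nullable, continue.
id is a terminal; add {id} and stop.

{ +, -, ], id, num }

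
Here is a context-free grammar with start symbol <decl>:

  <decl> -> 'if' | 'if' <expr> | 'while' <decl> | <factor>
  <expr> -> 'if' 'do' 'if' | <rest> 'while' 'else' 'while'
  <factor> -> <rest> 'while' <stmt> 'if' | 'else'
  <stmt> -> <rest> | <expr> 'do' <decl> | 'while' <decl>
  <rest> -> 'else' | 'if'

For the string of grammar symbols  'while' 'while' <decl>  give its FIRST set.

'while' is a terminal; add {'while'} and stop.

{ 'while' }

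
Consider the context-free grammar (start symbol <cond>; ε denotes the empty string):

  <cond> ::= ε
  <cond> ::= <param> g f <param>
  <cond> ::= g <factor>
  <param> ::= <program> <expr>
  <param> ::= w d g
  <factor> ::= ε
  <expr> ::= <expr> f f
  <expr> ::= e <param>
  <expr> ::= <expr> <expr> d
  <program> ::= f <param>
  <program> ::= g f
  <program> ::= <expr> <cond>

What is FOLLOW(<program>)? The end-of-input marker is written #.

In <param> ::= <program> <expr>: add FIRST(<expr>) = { e }.
Union: FOLLOW(<program>) = { e }.

{ e }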